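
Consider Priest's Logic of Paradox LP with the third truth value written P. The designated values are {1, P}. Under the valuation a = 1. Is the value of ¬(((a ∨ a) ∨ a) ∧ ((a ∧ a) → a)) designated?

a ∨ a = 1 ∨ 1 = 1
(a ∨ a) ∨ a = 1 ∨ 1 = 1
a ∧ a = 1 ∧ 1 = 1
(a ∧ a) → a = 1 → 1 = 1
((a ∨ a) ∨ a) ∧ ((a ∧ a) → a) = 1 ∧ 1 = 1
¬(((a ∨ a) ∨ a) ∧ ((a ∧ a) → a)) = ¬1 = 0
0 ∉ {1, P}.

No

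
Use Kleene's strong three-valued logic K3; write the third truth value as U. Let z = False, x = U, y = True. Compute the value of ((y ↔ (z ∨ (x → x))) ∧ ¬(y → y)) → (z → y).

True

x → x = U → U = U
z ∨ (x → x) = False ∨ U = U
y ↔ (z ∨ (x → x)) = True ↔ U = U
y → y = True → True = True
¬(y → y) = ¬True = False
(y ↔ (z ∨ (x → x))) ∧ ¬(y → y) = U ∧ False = False
z → y = False → True = True
((y ↔ (z ∨ (x → x))) ∧ ¬(y → y)) → (z → y) = False → True = True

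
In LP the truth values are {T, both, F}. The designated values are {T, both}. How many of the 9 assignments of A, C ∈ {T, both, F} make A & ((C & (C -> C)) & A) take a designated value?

4

Designated under: (A=T, C=T); (A=T, C=both); (A=both, C=T); (A=both, C=both).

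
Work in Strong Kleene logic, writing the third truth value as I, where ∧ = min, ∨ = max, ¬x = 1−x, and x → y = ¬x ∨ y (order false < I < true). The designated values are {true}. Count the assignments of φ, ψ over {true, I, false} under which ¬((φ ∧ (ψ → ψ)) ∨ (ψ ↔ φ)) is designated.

Designated under: (φ=false, ψ=true).

1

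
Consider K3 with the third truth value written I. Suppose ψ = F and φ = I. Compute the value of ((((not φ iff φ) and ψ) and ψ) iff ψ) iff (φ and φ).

I

not φ = not I = I
not φ iff φ = I iff I = I
(not φ iff φ) and ψ = I and F = F
((not φ iff φ) and ψ) and ψ = F and F = F
(((not φ iff φ) and ψ) and ψ) iff ψ = F iff F = T
φ and φ = I and I = I
((((not φ iff φ) and ψ) and ψ) iff ψ) iff (φ and φ) = T iff I = I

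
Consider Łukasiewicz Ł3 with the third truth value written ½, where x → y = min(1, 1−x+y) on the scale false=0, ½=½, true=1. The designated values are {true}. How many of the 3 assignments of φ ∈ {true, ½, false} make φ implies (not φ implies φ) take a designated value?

3

φ=true: true ✓
φ=½: true ✓
φ=false: true ✓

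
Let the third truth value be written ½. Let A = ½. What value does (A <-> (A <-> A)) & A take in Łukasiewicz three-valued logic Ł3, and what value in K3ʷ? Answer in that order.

½; ½

In Łukasiewicz three-valued logic Ł3: A <-> A = ½ <-> ½ = T  [1 − |½−½|]
A <-> (A <-> A) = ½ <-> T = ½
(A <-> (A <-> A)) & A = ½ & ½ = ½
In K3ʷ: A <-> A = ½ <-> ½ = ½
A <-> (A <-> A) = ½ <-> ½ = ½
(A <-> (A <-> A)) & A = ½ & ½ = ½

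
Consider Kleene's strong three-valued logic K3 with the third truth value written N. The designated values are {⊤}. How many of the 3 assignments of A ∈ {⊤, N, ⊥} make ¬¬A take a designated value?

A=⊤: ⊤ ✓
A=N: N ·
A=⊥: ⊥ ·

1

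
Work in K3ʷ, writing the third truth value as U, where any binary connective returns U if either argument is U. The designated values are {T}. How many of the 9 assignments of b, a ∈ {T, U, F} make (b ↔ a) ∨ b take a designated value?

Designated under: (b=T, a=T); (b=T, a=F); (b=F, a=F).

3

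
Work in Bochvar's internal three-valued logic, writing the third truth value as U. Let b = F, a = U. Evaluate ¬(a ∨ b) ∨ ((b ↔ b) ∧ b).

U

a ∨ b = U ∨ F = U
¬(a ∨ b) = ¬U = U
b ↔ b = F ↔ F = T
(b ↔ b) ∧ b = T ∧ F = F
¬(a ∨ b) ∨ ((b ↔ b) ∧ b) = U ∨ F = U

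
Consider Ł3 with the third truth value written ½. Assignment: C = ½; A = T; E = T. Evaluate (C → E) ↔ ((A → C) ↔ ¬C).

T

C → E = ½ → T = T
A → C = T → ½ = ½
¬C = ¬½ = ½
(A → C) ↔ ¬C = ½ ↔ ½ = T
(C → E) ↔ ((A → C) ↔ ¬C) = T ↔ T = T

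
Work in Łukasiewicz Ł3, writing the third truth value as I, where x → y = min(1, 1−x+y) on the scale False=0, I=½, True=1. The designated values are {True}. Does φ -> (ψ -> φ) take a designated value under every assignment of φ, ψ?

Yes

Every assignment of φ, ψ over {True, I, False} gives a value in {True}.
In particular, with φ=I, ψ=I: φ -> (ψ -> φ) = True.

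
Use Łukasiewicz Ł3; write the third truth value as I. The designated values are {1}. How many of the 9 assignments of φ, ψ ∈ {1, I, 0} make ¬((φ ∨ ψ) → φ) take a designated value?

Designated under: (φ=0, ψ=1).

1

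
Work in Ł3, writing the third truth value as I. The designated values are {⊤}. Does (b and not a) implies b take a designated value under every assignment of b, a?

Yes

Every assignment of b, a over {⊤, I, ⊥} gives a value in {⊤}.
In particular, with b=I, a=I: (b and not a) implies b = ⊤.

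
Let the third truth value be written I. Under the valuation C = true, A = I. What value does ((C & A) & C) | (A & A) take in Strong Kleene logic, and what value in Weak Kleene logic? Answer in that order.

In Strong Kleene logic: C & A = true & I = I
(C & A) & C = I & true = I
A & A = I & I = I
((C & A) & C) | (A & A) = I | I = I
In Weak Kleene logic: C & A = true & I = I
(C & A) & C = I & true = I
A & A = I & I = I
((C & A) & C) | (A & A) = I | I = I

I; I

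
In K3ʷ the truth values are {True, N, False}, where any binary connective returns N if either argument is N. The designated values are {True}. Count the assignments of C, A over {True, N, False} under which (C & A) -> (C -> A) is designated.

4

Designated under: (C=True, A=True); (C=True, A=False); (C=False, A=True); (C=False, A=False).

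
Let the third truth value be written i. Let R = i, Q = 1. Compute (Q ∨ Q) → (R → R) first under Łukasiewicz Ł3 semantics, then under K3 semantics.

In Łukasiewicz Ł3: Q ∨ Q = 1 ∨ 1 = 1
R → R = i → i = 1  [min(1, 1−½+½)]
(Q ∨ Q) → (R → R) = 1 → 1 = 1
In K3: Q ∨ Q = 1 ∨ 1 = 1
R → R = i → i = i  [¬i ∨ i]
(Q ∨ Q) → (R → R) = 1 → i = i
They differ because Łukasiewicz Ł3 and K3 treat i differently under implication.

1; i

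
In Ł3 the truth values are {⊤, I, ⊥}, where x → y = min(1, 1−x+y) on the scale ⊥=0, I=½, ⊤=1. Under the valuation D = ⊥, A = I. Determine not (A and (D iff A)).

D iff A = ⊥ iff I = I
A and (D iff A) = I and I = I
not (A and (D iff A)) = not I = I

I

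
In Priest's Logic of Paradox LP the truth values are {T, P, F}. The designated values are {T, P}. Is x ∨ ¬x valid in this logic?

Yes

Every assignment of x over {T, P, F} gives a value in {T, P}.
In particular, with x=P: x ∨ ¬x = P.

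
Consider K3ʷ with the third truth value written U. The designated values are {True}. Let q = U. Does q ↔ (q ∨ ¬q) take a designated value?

¬q = ¬U = U
q ∨ ¬q = U ∨ U = U
q ↔ (q ∨ ¬q) = U ↔ U = U
U ∉ {True}.

No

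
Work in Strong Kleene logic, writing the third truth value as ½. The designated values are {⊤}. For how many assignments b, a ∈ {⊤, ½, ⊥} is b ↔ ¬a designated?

Designated under: (b=⊤, a=⊥); (b=⊥, a=⊤).

2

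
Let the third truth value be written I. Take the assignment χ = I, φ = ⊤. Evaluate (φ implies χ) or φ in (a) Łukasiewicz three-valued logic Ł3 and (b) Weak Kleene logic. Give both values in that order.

⊤; I

In Łukasiewicz three-valued logic Ł3: φ implies χ = ⊤ implies I = I
(φ implies χ) or φ = I or ⊤ = ⊤
In Weak Kleene logic: φ implies χ = ⊤ implies I = I  [any arg is the third value ⇒ result is the third value]
(φ implies χ) or φ = I or ⊤ = I
They differ because Łukasiewicz three-valued logic Ł3 and Weak Kleene logic treat I differently under the binary connectives.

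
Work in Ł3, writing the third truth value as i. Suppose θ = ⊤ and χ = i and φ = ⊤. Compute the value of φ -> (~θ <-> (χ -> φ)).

~θ = ~⊤ = ⊥
χ -> φ = i -> ⊤ = ⊤  [min(1, 1−½+1)]
~θ <-> (χ -> φ) = ⊥ <-> ⊤ = ⊥
φ -> (~θ <-> (χ -> φ)) = ⊤ -> ⊥ = ⊥

⊥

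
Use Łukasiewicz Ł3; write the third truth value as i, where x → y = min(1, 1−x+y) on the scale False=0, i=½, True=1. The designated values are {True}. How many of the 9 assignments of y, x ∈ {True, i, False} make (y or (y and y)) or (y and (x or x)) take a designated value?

3

Designated under: (y=True, x=True); (y=True, x=i); (y=True, x=False).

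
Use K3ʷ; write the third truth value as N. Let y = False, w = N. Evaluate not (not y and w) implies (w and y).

not y = not False = True
not y and w = True and N = N
not (not y and w) = not N = N
w and y = N and False = N
not (not y and w) implies (w and y) = N implies N = N  [any arg is the third value ⇒ result is the third value]

N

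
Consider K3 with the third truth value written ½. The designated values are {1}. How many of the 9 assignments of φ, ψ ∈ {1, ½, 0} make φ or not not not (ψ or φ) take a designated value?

4

Designated under: (φ=1, ψ=1); (φ=1, ψ=½); (φ=1, ψ=0); (φ=0, ψ=0).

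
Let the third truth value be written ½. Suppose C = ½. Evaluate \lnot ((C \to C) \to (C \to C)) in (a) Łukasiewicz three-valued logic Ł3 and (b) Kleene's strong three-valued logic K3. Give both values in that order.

F; ½

In Łukasiewicz three-valued logic Ł3: C \to C = ½ \to ½ = T  [min(1, 1−½+½)]
C \to C = ½ \to ½ = T
(C \to C) \to (C \to C) = T \to T = T
\lnot ((C \to C) \to (C \to C)) = \lnot T = F
In Kleene's strong three-valued logic K3: C \to C = ½ \to ½ = ½  [\lnot ½ \lor ½]
C \to C = ½ \to ½ = ½
(C \to C) \to (C \to C) = ½ \to ½ = ½
\lnot ((C \to C) \to (C \to C)) = \lnot ½ = ½
They differ because Łukasiewicz three-valued logic Ł3 and Kleene's strong three-valued logic K3 treat ½ differently under implication.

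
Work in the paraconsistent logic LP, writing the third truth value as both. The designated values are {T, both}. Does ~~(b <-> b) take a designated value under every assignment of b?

Yes

Every assignment of b over {T, both, F} gives a value in {T, both}.
In particular, with b=both: ~~(b <-> b) = both.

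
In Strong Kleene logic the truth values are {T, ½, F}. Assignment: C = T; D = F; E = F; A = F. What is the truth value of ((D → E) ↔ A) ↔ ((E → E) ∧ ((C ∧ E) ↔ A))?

D → E = F → F = T
(D → E) ↔ A = T ↔ F = F
E → E = F → F = T
C ∧ E = T ∧ F = F
(C ∧ E) ↔ A = F ↔ F = T
(E → E) ∧ ((C ∧ E) ↔ A) = T ∧ T = T
((D → E) ↔ A) ↔ ((E → E) ∧ ((C ∧ E) ↔ A)) = F ↔ T = F

F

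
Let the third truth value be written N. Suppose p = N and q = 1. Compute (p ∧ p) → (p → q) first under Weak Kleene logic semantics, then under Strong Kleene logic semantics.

In Weak Kleene logic: p ∧ p = N ∧ N = N
p → q = N → 1 = N
(p ∧ p) → (p → q) = N → N = N
In Strong Kleene logic: p ∧ p = N ∧ N = N
p → q = N → 1 = 1  [¬N ∨ 1]
(p ∧ p) → (p → q) = N → 1 = 1
They differ because Weak Kleene logic and Strong Kleene logic treat N differently under the binary connectives.

N; 1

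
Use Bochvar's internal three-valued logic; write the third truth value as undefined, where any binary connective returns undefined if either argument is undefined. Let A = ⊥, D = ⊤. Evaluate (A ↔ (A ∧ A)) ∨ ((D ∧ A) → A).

⊤

A ∧ A = ⊥ ∧ ⊥ = ⊥
A ↔ (A ∧ A) = ⊥ ↔ ⊥ = ⊤
D ∧ A = ⊤ ∧ ⊥ = ⊥
(D ∧ A) → A = ⊥ → ⊥ = ⊤
(A ↔ (A ∧ A)) ∨ ((D ∧ A) → A) = ⊤ ∨ ⊤ = ⊤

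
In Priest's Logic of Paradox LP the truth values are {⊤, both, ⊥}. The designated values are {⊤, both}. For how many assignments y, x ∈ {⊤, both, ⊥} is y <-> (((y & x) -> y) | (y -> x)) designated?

Of the 9 assignments, 6 give a value in {⊤, both}.

6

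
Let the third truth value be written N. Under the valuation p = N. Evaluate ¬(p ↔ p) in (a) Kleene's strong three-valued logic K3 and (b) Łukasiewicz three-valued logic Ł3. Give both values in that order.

In Kleene's strong three-valued logic K3: p ↔ p = N ↔ N = N
¬(p ↔ p) = ¬N = N
In Łukasiewicz three-valued logic Ł3: p ↔ p = N ↔ N = 1  [1 − |½−½|]
¬(p ↔ p) = ¬1 = 0
They differ because Kleene's strong three-valued logic K3 and Łukasiewicz three-valued logic Ł3 treat N differently under implication.

N; 0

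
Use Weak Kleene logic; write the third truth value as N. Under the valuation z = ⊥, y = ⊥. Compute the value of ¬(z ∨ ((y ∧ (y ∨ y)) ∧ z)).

⊤

y ∨ y = ⊥ ∨ ⊥ = ⊥
y ∧ (y ∨ y) = ⊥ ∧ ⊥ = ⊥
(y ∧ (y ∨ y)) ∧ z = ⊥ ∧ ⊥ = ⊥
z ∨ ((y ∧ (y ∨ y)) ∧ z) = ⊥ ∨ ⊥ = ⊥
¬(z ∨ ((y ∧ (y ∨ y)) ∧ z)) = ¬⊥ = ⊤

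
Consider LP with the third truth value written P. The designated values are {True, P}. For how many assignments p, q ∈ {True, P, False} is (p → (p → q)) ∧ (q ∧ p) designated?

4

Designated under: (p=True, q=True); (p=True, q=P); (p=P, q=True); (p=P, q=P).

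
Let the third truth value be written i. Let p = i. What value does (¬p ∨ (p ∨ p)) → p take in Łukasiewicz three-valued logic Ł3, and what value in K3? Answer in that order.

In Łukasiewicz three-valued logic Ł3: ¬p = ¬i = i
p ∨ p = i ∨ i = i
¬p ∨ (p ∨ p) = i ∨ i = i
(¬p ∨ (p ∨ p)) → p = i → i = ⊤  [min(1, 1−½+½)]
In K3: ¬p = ¬i = i
p ∨ p = i ∨ i = i
¬p ∨ (p ∨ p) = i ∨ i = i
(¬p ∨ (p ∨ p)) → p = i → i = i  [¬i ∨ i]
They differ because Łukasiewicz three-valued logic Ł3 and K3 treat i differently under implication.

⊤; i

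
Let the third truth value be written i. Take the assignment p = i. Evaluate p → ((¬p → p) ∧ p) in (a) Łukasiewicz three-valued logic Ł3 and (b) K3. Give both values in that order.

true; i

In Łukasiewicz three-valued logic Ł3: ¬p = ¬i = i
¬p → p = i → i = true
(¬p → p) ∧ p = true ∧ i = i
p → ((¬p → p) ∧ p) = i → i = true
In K3: ¬p = ¬i = i
¬p → p = i → i = i
(¬p → p) ∧ p = i ∧ i = i
p → ((¬p → p) ∧ p) = i → i = i
They differ because Łukasiewicz three-valued logic Ł3 and K3 treat i differently under implication.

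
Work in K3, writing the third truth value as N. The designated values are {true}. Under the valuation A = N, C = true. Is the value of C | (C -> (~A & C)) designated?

Yes

~A = ~N = N
~A & C = N & true = N
C -> (~A & C) = true -> N = N  [~true | N]
C | (C -> (~A & C)) = true | N = true
true ∈ {true}.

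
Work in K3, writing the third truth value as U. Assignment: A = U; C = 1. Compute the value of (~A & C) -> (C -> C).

1

~A = ~U = U
~A & C = U & 1 = U
C -> C = 1 -> 1 = 1
(~A & C) -> (C -> C) = U -> 1 = 1  [~U | 1]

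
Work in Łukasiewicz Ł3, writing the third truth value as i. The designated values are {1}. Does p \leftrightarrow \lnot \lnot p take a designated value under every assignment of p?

Yes

Every assignment of p over {1, i, 0} gives a value in {1}.
In particular, with p=i: p \leftrightarrow \lnot \lnot p = 1.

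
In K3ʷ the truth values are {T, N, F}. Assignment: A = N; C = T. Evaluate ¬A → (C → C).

¬A = ¬N = N
C → C = T → T = T
¬A → (C → C) = N → T = N  [any arg is the third value ⇒ result is the third value]

N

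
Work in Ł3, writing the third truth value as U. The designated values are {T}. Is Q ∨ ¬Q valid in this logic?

Countermodel: Q=U gives U, which is not designated.

No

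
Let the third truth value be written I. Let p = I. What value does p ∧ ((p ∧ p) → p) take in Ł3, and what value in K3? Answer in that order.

In Ł3: p ∧ p = I ∧ I = I
(p ∧ p) → p = I → I = T  [min(1, 1−½+½)]
p ∧ ((p ∧ p) → p) = I ∧ T = I
In K3: p ∧ p = I ∧ I = I
(p ∧ p) → p = I → I = I  [¬I ∨ I]
p ∧ ((p ∧ p) → p) = I ∧ I = I

I; I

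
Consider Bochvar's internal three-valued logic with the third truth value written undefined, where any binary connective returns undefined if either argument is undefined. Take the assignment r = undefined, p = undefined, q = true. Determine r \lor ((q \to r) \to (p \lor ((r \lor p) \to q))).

undefined

q \to r = true \to undefined = undefined
r \lor p = undefined \lor undefined = undefined
(r \lor p) \to q = undefined \to true = undefined
p \lor ((r \lor p) \to q) = undefined \lor undefined = undefined
(q \to r) \to (p \lor ((r \lor p) \to q)) = undefined \to undefined = undefined
r \lor ((q \to r) \to (p \lor ((r \lor p) \to q))) = undefined \lor undefined = undefined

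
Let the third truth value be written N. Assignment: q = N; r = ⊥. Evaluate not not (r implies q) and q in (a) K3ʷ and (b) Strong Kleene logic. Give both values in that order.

In K3ʷ: r implies q = ⊥ implies N = N  [any arg is the third value ⇒ result is the third value]
not (r implies q) = not N = N
not not (r implies q) = not N = N
not not (r implies q) and q = N and N = N
In Strong Kleene logic: r implies q = ⊥ implies N = ⊤
not (r implies q) = not ⊤ = ⊥
not not (r implies q) = not ⊥ = ⊤
not not (r implies q) and q = ⊤ and N = N

N; N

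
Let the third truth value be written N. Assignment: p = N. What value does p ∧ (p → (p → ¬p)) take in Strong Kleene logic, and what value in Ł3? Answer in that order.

In Strong Kleene logic: ¬p = ¬N = N
p → ¬p = N → N = N  [¬N ∨ N]
p → (p → ¬p) = N → N = N
p ∧ (p → (p → ¬p)) = N ∧ N = N
In Ł3: ¬p = ¬N = N
p → ¬p = N → N = ⊤
p → (p → ¬p) = N → ⊤ = ⊤
p ∧ (p → (p → ¬p)) = N ∧ ⊤ = N

N; N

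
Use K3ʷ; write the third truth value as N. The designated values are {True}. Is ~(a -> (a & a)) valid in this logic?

Countermodel: a=True gives False, which is not designated.

No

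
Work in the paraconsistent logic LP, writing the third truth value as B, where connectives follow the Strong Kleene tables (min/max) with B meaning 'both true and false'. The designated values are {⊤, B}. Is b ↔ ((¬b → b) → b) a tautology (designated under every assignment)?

Countermodel: b=⊥ gives ⊥, which is not designated.

No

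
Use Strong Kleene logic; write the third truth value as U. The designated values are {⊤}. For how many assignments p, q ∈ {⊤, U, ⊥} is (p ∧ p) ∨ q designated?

Of the 9 assignments, 5 give a value in {⊤}.

5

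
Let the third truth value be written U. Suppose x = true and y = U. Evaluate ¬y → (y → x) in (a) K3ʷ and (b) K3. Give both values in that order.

In K3ʷ: ¬y = ¬U = U
y → x = U → true = U  [any arg is the third value ⇒ result is the third value]
¬y → (y → x) = U → U = U
In K3: ¬y = ¬U = U
y → x = U → true = true
¬y → (y → x) = U → true = true
They differ because K3ʷ and K3 treat U differently under the binary connectives.

U; true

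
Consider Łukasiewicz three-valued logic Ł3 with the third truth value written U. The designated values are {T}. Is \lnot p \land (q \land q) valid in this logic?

No

Countermodel: p=T, q=T gives F, which is not designated.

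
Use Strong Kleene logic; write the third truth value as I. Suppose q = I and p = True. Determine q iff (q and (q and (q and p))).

q and p = I and True = I
q and (q and p) = I and I = I
q and (q and (q and p)) = I and I = I
q iff (q and (q and (q and p))) = I iff I = I

I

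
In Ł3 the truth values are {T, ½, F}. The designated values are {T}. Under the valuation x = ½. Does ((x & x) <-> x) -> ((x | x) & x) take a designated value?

No

x & x = ½ & ½ = ½
(x & x) <-> x = ½ <-> ½ = T  [1 − |½−½|]
x | x = ½ | ½ = ½
(x | x) & x = ½ & ½ = ½
((x & x) <-> x) -> ((x | x) & x) = T -> ½ = ½
½ ∉ {T}.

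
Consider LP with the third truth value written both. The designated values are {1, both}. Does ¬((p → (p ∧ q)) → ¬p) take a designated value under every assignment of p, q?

Countermodel: p=1, q=0 gives 0, which is not designated.

No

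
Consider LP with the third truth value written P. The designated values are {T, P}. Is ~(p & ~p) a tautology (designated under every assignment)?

Yes

Every assignment of p over {T, P, F} gives a value in {T, P}.
In particular, with p=P: ~(p & ~p) = P.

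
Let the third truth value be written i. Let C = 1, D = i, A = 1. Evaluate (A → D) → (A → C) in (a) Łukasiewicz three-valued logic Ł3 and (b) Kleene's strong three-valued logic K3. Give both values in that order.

1; 1

In Łukasiewicz three-valued logic Ł3: A → D = 1 → i = i  [min(1, 1−1+½)]
A → C = 1 → 1 = 1
(A → D) → (A → C) = i → 1 = 1
In Kleene's strong three-valued logic K3: A → D = 1 → i = i  [¬1 ∨ i]
A → C = 1 → 1 = 1
(A → D) → (A → C) = i → 1 = 1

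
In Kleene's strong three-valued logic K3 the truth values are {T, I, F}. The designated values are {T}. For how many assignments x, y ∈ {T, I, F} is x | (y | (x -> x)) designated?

Of the 9 assignments, 7 give a value in {T}.

7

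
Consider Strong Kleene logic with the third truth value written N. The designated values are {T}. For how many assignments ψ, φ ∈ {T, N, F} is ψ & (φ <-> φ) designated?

2

Designated under: (ψ=T, φ=T); (ψ=T, φ=F).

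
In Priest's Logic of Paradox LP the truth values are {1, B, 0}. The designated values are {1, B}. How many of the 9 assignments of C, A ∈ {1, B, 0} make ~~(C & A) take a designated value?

4

Designated under: (C=1, A=1); (C=1, A=B); (C=B, A=1); (C=B, A=B).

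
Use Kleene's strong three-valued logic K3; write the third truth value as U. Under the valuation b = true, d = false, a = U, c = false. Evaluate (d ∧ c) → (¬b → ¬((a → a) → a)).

d ∧ c = false ∧ false = false
¬b = ¬true = false
a → a = U → U = U
(a → a) → a = U → U = U
¬((a → a) → a) = ¬U = U
¬b → ¬((a → a) → a) = false → U = true
(d ∧ c) → (¬b → ¬((a → a) → a)) = false → true = true

true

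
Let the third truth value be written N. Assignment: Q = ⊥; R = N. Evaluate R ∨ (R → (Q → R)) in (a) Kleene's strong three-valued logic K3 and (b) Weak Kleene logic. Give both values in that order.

In Kleene's strong three-valued logic K3: Q → R = ⊥ → N = ⊤  [¬⊥ ∨ N]
R → (Q → R) = N → ⊤ = ⊤
R ∨ (R → (Q → R)) = N ∨ ⊤ = ⊤
In Weak Kleene logic: Q → R = ⊥ → N = N  [any arg is the third value ⇒ result is the third value]
R → (Q → R) = N → N = N
R ∨ (R → (Q → R)) = N ∨ N = N
They differ because Kleene's strong three-valued logic K3 and Weak Kleene logic treat N differently under the binary connectives.

⊤; N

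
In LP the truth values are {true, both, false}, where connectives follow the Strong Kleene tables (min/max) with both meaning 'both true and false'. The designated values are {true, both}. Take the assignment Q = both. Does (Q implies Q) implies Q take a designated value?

Q implies Q = both implies both = both  [not both or both]
(Q implies Q) implies Q = both implies both = both
both ∈ {true, both}.

Yes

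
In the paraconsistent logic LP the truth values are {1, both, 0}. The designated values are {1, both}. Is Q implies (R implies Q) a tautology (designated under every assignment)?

Every assignment of Q, R over {1, both, 0} gives a value in {1, both}.
In particular, with Q=both, R=both: Q implies (R implies Q) = both.

Yes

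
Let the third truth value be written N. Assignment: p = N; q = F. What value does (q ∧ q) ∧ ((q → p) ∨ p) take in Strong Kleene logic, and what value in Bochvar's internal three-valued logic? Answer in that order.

F; N

In Strong Kleene logic: q ∧ q = F ∧ F = F
q → p = F → N = T  [¬F ∨ N]
(q → p) ∨ p = T ∨ N = T
(q ∧ q) ∧ ((q → p) ∨ p) = F ∧ T = F
In Bochvar's internal three-valued logic: q ∧ q = F ∧ F = F
q → p = F → N = N  [any arg is the third value ⇒ result is the third value]
(q → p) ∨ p = N ∨ N = N
(q ∧ q) ∧ ((q → p) ∨ p) = F ∧ N = N
They differ because Strong Kleene logic and Bochvar's internal three-valued logic treat N differently under the binary connectives.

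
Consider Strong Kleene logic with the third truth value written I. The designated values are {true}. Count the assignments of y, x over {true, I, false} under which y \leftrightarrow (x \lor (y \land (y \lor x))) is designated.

4

Designated under: (y=true, x=true); (y=true, x=I); (y=true, x=false); (y=false, x=false).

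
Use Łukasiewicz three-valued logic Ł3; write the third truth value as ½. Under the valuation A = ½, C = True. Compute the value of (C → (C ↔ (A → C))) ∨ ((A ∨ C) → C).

A → C = ½ → True = True  [min(1, 1−½+1)]
C ↔ (A → C) = True ↔ True = True
C → (C ↔ (A → C)) = True → True = True
A ∨ C = ½ ∨ True = True
(A ∨ C) → C = True → True = True
(C → (C ↔ (A → C))) ∨ ((A ∨ C) → C) = True ∨ True = True

True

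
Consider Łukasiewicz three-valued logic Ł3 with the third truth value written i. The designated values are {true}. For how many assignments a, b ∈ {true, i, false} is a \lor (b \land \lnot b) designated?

3

Designated under: (a=true, b=true); (a=true, b=i); (a=true, b=false).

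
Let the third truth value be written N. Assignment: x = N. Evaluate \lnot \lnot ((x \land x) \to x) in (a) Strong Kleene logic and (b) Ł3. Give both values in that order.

In Strong Kleene logic: x \land x = N \land N = N
(x \land x) \to x = N \to N = N  [\lnot N \lor N]
\lnot ((x \land x) \to x) = \lnot N = N
\lnot \lnot ((x \land x) \to x) = \lnot N = N
In Ł3: x \land x = N \land N = N
(x \land x) \to x = N \to N = ⊤
\lnot ((x \land x) \to x) = \lnot ⊤ = ⊥
\lnot \lnot ((x \land x) \to x) = \lnot ⊥ = ⊤
They differ because Strong Kleene logic and Ł3 treat N differently under implication.

N; ⊤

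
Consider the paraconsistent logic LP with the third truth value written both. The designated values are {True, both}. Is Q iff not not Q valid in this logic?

Yes

Every assignment of Q over {True, both, False} gives a value in {True, both}.
In particular, with Q=both: Q iff not not Q = both.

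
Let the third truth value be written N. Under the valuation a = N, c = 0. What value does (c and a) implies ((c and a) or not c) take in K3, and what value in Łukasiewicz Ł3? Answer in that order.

In K3: c and a = 0 and N = 0
c and a = 0 and N = 0
not c = not 0 = 1
(c and a) or not c = 0 or 1 = 1
(c and a) implies ((c and a) or not c) = 0 implies 1 = 1
In Łukasiewicz Ł3: c and a = 0 and N = 0
c and a = 0 and N = 0
not c = not 0 = 1
(c and a) or not c = 0 or 1 = 1
(c and a) implies ((c and a) or not c) = 0 implies 1 = 1

1; 1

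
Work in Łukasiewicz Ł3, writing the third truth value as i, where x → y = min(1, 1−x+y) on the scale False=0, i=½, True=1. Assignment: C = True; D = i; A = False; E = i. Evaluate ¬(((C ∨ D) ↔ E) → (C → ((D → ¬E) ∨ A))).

C ∨ D = True ∨ i = True
(C ∨ D) ↔ E = True ↔ i = i
¬E = ¬i = i
D → ¬E = i → i = True
(D → ¬E) ∨ A = True ∨ False = True
C → ((D → ¬E) ∨ A) = True → True = True
((C ∨ D) ↔ E) → (C → ((D → ¬E) ∨ A)) = i → True = True
¬(((C ∨ D) ↔ E) → (C → ((D → ¬E) ∨ A))) = ¬True = False

False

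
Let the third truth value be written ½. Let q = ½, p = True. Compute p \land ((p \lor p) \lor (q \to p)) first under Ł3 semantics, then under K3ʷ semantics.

In Ł3: p \lor p = True \lor True = True
q \to p = ½ \to True = True  [min(1, 1−½+1)]
(p \lor p) \lor (q \to p) = True \lor True = True
p \land ((p \lor p) \lor (q \to p)) = True \land True = True
In K3ʷ: p \lor p = True \lor True = True
q \to p = ½ \to True = ½  [any arg is the third value ⇒ result is the third value]
(p \lor p) \lor (q \to p) = True \lor ½ = ½
p \land ((p \lor p) \lor (q \to p)) = True \land ½ = ½
They differ because Ł3 and K3ʷ treat ½ differently under the binary connectives.

True; ½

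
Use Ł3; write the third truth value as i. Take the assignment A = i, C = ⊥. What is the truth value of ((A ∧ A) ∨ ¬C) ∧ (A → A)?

A ∧ A = i ∧ i = i
¬C = ¬⊥ = ⊤
(A ∧ A) ∨ ¬C = i ∨ ⊤ = ⊤
A → A = i → i = ⊤  [min(1, 1−½+½)]
((A ∧ A) ∨ ¬C) ∧ (A → A) = ⊤ ∧ ⊤ = ⊤

⊤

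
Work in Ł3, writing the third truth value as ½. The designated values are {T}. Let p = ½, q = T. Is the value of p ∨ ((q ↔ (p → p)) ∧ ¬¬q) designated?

p → p = ½ → ½ = T  [min(1, 1−½+½)]
q ↔ (p → p) = T ↔ T = T
¬q = ¬T = F
¬¬q = ¬F = T
(q ↔ (p → p)) ∧ ¬¬q = T ∧ T = T
p ∨ ((q ↔ (p → p)) ∧ ¬¬q) = ½ ∨ T = T
T ∈ {T}.

Yes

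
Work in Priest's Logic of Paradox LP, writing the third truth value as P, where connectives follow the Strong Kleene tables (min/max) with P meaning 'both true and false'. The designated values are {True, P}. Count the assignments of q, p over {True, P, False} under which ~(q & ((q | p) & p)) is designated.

8

Of the 9 assignments, 8 give a value in {True, P}.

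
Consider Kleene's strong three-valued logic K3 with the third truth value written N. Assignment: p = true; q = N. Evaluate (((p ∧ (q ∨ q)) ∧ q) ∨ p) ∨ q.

true

q ∨ q = N ∨ N = N
p ∧ (q ∨ q) = true ∧ N = N
(p ∧ (q ∨ q)) ∧ q = N ∧ N = N
((p ∧ (q ∨ q)) ∧ q) ∨ p = N ∨ true = true
(((p ∧ (q ∨ q)) ∧ q) ∨ p) ∨ q = true ∨ N = true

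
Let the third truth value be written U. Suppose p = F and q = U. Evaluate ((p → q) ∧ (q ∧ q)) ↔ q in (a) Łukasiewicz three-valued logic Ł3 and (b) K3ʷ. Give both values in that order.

T; U

In Łukasiewicz three-valued logic Ł3: p → q = F → U = T  [min(1, 1−0+½)]
q ∧ q = U ∧ U = U
(p → q) ∧ (q ∧ q) = T ∧ U = U
((p → q) ∧ (q ∧ q)) ↔ q = U ↔ U = T
In K3ʷ: p → q = F → U = U  [any arg is the third value ⇒ result is the third value]
q ∧ q = U ∧ U = U
(p → q) ∧ (q ∧ q) = U ∧ U = U
((p → q) ∧ (q ∧ q)) ↔ q = U ↔ U = U
They differ because Łukasiewicz three-valued logic Ł3 and K3ʷ treat U differently under the binary connectives.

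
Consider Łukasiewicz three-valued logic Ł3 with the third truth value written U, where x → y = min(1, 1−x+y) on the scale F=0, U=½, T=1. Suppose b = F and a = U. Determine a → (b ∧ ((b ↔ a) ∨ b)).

b ↔ a = F ↔ U = U  [1 − |0−½|]
(b ↔ a) ∨ b = U ∨ F = U
b ∧ ((b ↔ a) ∨ b) = F ∧ U = F
a → (b ∧ ((b ↔ a) ∨ b)) = U → F = U

U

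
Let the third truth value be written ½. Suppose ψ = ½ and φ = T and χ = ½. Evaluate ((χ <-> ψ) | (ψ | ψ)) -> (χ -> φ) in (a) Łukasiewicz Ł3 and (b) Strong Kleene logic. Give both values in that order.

T; T

In Łukasiewicz Ł3: χ <-> ψ = ½ <-> ½ = T  [1 − |½−½|]
ψ | ψ = ½ | ½ = ½
(χ <-> ψ) | (ψ | ψ) = T | ½ = T
χ -> φ = ½ -> T = T
((χ <-> ψ) | (ψ | ψ)) -> (χ -> φ) = T -> T = T
In Strong Kleene logic: χ <-> ψ = ½ <-> ½ = ½
ψ | ψ = ½ | ½ = ½
(χ <-> ψ) | (ψ | ψ) = ½ | ½ = ½
χ -> φ = ½ -> T = T
((χ <-> ψ) | (ψ | ψ)) -> (χ -> φ) = ½ -> T = T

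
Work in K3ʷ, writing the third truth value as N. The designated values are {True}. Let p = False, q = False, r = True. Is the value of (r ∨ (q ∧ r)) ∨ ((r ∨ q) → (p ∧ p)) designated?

q ∧ r = False ∧ True = False
r ∨ (q ∧ r) = True ∨ False = True
r ∨ q = True ∨ False = True
p ∧ p = False ∧ False = False
(r ∨ q) → (p ∧ p) = True → False = False
(r ∨ (q ∧ r)) ∨ ((r ∨ q) → (p ∧ p)) = True ∨ False = True
True ∈ {True}.

Yes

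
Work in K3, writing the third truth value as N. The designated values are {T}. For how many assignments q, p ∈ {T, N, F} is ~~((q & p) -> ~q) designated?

5

Of the 9 assignments, 5 give a value in {T}.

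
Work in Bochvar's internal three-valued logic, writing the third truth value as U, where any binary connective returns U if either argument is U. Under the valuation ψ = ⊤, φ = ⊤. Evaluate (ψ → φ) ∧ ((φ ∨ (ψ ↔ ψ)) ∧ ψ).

⊤

ψ → φ = ⊤ → ⊤ = ⊤
ψ ↔ ψ = ⊤ ↔ ⊤ = ⊤
φ ∨ (ψ ↔ ψ) = ⊤ ∨ ⊤ = ⊤
(φ ∨ (ψ ↔ ψ)) ∧ ψ = ⊤ ∧ ⊤ = ⊤
(ψ → φ) ∧ ((φ ∨ (ψ ↔ ψ)) ∧ ψ) = ⊤ ∧ ⊤ = ⊤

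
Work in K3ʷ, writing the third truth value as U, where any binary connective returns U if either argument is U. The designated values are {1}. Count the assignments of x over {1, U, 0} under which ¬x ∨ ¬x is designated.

1

x=1: 0 ·
x=U: U ·
x=0: 1 ✓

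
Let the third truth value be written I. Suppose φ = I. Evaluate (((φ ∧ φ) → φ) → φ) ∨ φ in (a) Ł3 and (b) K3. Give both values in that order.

I; I

In Ł3: φ ∧ φ = I ∧ I = I
(φ ∧ φ) → φ = I → I = ⊤  [min(1, 1−½+½)]
((φ ∧ φ) → φ) → φ = ⊤ → I = I
(((φ ∧ φ) → φ) → φ) ∨ φ = I ∨ I = I
In K3: φ ∧ φ = I ∧ I = I
(φ ∧ φ) → φ = I → I = I  [¬I ∨ I]
((φ ∧ φ) → φ) → φ = I → I = I
(((φ ∧ φ) → φ) → φ) ∨ φ = I ∨ I = I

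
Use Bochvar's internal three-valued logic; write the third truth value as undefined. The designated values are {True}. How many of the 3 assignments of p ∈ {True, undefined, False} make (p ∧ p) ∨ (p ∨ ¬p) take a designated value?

p=True: True ✓
p=undefined: undefined ·
p=False: True ✓

2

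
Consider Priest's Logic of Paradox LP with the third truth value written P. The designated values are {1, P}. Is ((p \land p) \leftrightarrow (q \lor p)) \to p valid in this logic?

No

Countermodel: p=0, q=0 gives 0, which is not designated.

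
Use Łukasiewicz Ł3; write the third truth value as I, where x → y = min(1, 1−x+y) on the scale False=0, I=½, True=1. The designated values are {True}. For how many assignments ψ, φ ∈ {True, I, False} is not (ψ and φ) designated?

Of the 9 assignments, 5 give a value in {True}.

5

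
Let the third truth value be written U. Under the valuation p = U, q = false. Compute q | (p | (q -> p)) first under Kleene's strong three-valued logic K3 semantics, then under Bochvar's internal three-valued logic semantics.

true; U

In Kleene's strong three-valued logic K3: q -> p = false -> U = true  [~false | U]
p | (q -> p) = U | true = true
q | (p | (q -> p)) = false | true = true
In Bochvar's internal three-valued logic: q -> p = false -> U = U  [any arg is the third value ⇒ result is the third value]
p | (q -> p) = U | U = U
q | (p | (q -> p)) = false | U = U
They differ because Kleene's strong three-valued logic K3 and Bochvar's internal three-valued logic treat U differently under the binary connectives.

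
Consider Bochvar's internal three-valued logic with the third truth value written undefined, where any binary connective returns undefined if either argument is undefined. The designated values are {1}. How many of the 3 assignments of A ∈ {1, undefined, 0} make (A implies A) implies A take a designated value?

1

A=1: 1 ✓
A=undefined: undefined ·
A=0: 0 ·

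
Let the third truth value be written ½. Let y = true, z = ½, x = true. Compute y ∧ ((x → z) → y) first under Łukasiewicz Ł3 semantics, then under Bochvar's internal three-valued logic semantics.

true; ½

In Łukasiewicz Ł3: x → z = true → ½ = ½  [min(1, 1−1+½)]
(x → z) → y = ½ → true = true
y ∧ ((x → z) → y) = true ∧ true = true
In Bochvar's internal three-valued logic: x → z = true → ½ = ½  [any arg is the third value ⇒ result is the third value]
(x → z) → y = ½ → true = ½
y ∧ ((x → z) → y) = true ∧ ½ = ½
They differ because Łukasiewicz Ł3 and Bochvar's internal three-valued logic treat ½ differently under the binary connectives.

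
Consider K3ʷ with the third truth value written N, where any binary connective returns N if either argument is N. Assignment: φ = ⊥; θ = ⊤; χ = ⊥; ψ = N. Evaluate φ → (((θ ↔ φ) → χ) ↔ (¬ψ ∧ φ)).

N

θ ↔ φ = ⊤ ↔ ⊥ = ⊥
(θ ↔ φ) → χ = ⊥ → ⊥ = ⊤
¬ψ = ¬N = N
¬ψ ∧ φ = N ∧ ⊥ = N
((θ ↔ φ) → χ) ↔ (¬ψ ∧ φ) = ⊤ ↔ N = N
φ → (((θ ↔ φ) → χ) ↔ (¬ψ ∧ φ)) = ⊥ → N = N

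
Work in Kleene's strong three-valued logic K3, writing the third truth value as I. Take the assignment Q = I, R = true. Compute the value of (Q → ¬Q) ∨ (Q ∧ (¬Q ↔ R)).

¬Q = ¬I = I
Q → ¬Q = I → I = I  [¬I ∨ I]
¬Q = ¬I = I
¬Q ↔ R = I ↔ true = I
Q ∧ (¬Q ↔ R) = I ∧ I = I
(Q → ¬Q) ∨ (Q ∧ (¬Q ↔ R)) = I ∨ I = I

I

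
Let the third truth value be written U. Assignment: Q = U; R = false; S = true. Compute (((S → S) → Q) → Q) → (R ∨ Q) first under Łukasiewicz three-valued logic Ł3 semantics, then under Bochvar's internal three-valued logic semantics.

In Łukasiewicz three-valued logic Ł3: S → S = true → true = true
(S → S) → Q = true → U = U  [min(1, 1−1+½)]
((S → S) → Q) → Q = U → U = true
R ∨ Q = false ∨ U = U
(((S → S) → Q) → Q) → (R ∨ Q) = true → U = U
In Bochvar's internal three-valued logic: S → S = true → true = true
(S → S) → Q = true → U = U
((S → S) → Q) → Q = U → U = U
R ∨ Q = false ∨ U = U
(((S → S) → Q) → Q) → (R ∨ Q) = U → U = U

U; U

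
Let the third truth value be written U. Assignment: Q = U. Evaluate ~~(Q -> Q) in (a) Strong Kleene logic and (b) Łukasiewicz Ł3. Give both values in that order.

In Strong Kleene logic: Q -> Q = U -> U = U  [~U | U]
~(Q -> Q) = ~U = U
~~(Q -> Q) = ~U = U
In Łukasiewicz Ł3: Q -> Q = U -> U = T
~(Q -> Q) = ~T = F
~~(Q -> Q) = ~F = T
They differ because Strong Kleene logic and Łukasiewicz Ł3 treat U differently under implication.

U; T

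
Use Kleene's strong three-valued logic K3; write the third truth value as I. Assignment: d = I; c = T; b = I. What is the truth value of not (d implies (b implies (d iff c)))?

d iff c = I iff T = I
b implies (d iff c) = I implies I = I
d implies (b implies (d iff c)) = I implies I = I
not (d implies (b implies (d iff c))) = not I = I

I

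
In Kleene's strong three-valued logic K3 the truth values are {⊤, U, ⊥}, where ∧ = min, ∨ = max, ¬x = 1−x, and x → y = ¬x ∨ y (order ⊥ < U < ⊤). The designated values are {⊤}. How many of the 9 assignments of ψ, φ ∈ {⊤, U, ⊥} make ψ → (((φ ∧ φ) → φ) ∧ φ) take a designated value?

Of the 9 assignments, 5 give a value in {⊤}.

5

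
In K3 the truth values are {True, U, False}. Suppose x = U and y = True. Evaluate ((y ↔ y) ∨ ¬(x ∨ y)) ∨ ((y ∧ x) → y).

y ↔ y = True ↔ True = True
x ∨ y = U ∨ True = True
¬(x ∨ y) = ¬True = False
(y ↔ y) ∨ ¬(x ∨ y) = True ∨ False = True
y ∧ x = True ∧ U = U
(y ∧ x) → y = U → True = True
((y ↔ y) ∨ ¬(x ∨ y)) ∨ ((y ∧ x) → y) = True ∨ True = True

True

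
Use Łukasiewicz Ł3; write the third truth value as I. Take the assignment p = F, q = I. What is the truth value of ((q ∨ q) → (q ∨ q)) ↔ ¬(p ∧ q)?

q ∨ q = I ∨ I = I
q ∨ q = I ∨ I = I
(q ∨ q) → (q ∨ q) = I → I = T
p ∧ q = F ∧ I = F
¬(p ∧ q) = ¬F = T
((q ∨ q) → (q ∨ q)) ↔ ¬(p ∧ q) = T ↔ T = T

T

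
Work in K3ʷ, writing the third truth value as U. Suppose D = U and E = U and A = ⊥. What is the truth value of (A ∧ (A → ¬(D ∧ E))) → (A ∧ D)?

U

D ∧ E = U ∧ U = U
¬(D ∧ E) = ¬U = U
A → ¬(D ∧ E) = ⊥ → U = U
A ∧ (A → ¬(D ∧ E)) = ⊥ ∧ U = U
A ∧ D = ⊥ ∧ U = U
(A ∧ (A → ¬(D ∧ E))) → (A ∧ D) = U → U = U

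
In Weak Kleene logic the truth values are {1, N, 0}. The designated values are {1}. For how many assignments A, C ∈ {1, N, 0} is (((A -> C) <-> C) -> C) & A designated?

1

Designated under: (A=1, C=1).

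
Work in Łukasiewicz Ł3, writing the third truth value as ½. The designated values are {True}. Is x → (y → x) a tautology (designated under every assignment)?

Every assignment of x, y over {True, ½, False} gives a value in {True}.
In particular, with x=½, y=½: x → (y → x) = True.

Yes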